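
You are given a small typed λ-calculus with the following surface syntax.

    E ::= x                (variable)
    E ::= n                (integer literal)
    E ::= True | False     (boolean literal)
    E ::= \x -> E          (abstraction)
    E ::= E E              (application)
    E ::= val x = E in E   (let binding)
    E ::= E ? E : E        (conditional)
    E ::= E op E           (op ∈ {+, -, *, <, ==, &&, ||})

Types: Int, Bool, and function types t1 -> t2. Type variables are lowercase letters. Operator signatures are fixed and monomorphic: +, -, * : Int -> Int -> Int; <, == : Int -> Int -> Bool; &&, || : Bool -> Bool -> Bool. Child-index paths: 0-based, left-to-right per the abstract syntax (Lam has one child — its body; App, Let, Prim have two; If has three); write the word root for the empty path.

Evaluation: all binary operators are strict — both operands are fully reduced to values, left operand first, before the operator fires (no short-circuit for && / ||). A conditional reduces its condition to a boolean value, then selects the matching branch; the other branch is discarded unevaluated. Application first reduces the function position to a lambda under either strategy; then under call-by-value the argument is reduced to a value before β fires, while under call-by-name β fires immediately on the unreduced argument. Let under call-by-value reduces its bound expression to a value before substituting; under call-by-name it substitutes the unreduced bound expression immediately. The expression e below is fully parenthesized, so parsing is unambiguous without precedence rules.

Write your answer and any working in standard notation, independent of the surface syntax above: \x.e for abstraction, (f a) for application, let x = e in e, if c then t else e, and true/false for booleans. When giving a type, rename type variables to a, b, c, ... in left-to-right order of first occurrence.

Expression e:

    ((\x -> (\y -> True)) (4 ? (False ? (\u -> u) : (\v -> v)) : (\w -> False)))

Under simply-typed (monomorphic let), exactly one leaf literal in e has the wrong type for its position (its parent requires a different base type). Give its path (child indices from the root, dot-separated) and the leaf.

Derivation:
\y._ : b -> Bool
\x._ : a -> b -> Bool
  unify Int ~ Bool
  FAIL: mismatch Int ~ Bool

Answer: 1.0 : 4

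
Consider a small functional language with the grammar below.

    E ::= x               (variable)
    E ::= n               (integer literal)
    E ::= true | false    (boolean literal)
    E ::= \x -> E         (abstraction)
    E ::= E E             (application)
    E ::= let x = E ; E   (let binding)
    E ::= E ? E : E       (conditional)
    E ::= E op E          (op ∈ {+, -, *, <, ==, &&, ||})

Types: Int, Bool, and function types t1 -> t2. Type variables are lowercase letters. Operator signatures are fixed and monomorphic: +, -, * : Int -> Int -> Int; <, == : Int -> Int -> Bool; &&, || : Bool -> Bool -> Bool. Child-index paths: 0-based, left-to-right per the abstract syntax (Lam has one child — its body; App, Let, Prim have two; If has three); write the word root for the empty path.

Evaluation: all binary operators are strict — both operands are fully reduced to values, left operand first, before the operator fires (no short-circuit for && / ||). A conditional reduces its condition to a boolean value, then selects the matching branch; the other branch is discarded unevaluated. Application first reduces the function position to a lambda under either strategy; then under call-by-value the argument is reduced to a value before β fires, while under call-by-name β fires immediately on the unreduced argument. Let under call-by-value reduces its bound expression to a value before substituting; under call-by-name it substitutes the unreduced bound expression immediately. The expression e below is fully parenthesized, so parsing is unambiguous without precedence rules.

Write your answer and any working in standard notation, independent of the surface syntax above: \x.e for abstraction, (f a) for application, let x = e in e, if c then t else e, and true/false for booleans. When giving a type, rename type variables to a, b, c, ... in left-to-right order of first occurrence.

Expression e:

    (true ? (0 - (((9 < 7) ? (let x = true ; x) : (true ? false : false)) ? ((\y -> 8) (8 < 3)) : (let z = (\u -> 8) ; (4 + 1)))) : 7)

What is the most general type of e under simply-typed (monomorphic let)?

Answer: Int

Derivation:
  unify Bool ~ Bool
  unify Int ~ Int
  unify Int ~ Int
  unify Int ~ Int
  unify Bool ~ Bool
let x : Bool
x : Bool
  unify Bool ~ Bool
  unify Bool ~ Bool
  unify Bool ~ Bool
  unify Bool ~ Bool
\y._ : a -> Int
  unify Int ~ Int
  unify Int ~ Int
  unify a -> Int ~ Bool -> b
  unify a ~ Bool
  unify Int ~ b
_ _ : Int
\u._ : c -> Int
let z : c -> Int
  unify Int ~ Int
  unify Int ~ Int
  unify Int ~ Int
  unify Int ~ Int
  unify Int ~ Int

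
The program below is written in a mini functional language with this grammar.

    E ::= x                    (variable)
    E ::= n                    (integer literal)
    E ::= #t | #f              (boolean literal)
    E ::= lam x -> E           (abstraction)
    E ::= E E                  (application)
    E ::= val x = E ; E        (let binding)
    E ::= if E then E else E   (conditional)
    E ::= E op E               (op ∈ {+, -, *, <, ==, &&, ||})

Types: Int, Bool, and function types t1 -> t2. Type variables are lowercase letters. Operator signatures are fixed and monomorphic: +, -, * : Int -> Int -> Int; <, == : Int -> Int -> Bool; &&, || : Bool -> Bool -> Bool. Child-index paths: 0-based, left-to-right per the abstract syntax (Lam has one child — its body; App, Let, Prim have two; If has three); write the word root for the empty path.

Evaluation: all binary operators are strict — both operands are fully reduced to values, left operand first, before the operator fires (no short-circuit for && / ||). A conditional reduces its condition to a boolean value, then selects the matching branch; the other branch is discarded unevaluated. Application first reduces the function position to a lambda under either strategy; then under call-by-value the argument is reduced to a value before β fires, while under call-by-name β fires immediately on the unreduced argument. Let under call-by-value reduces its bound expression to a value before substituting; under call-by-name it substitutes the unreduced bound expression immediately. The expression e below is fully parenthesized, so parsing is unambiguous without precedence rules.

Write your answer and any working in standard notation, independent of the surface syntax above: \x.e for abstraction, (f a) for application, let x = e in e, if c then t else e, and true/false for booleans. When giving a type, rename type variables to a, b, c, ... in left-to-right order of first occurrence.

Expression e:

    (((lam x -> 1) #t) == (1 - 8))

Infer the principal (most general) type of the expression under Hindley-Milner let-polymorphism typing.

Answer: Bool

Working:
\x._ : a -> Int
  unify a -> Int ~ Bool -> b
  unify a ~ Bool
  unify Int ~ b
_ _ : Int
  unify Int ~ Int
  unify Int ~ Int
  unify Int ~ Int
  unify Int ~ Int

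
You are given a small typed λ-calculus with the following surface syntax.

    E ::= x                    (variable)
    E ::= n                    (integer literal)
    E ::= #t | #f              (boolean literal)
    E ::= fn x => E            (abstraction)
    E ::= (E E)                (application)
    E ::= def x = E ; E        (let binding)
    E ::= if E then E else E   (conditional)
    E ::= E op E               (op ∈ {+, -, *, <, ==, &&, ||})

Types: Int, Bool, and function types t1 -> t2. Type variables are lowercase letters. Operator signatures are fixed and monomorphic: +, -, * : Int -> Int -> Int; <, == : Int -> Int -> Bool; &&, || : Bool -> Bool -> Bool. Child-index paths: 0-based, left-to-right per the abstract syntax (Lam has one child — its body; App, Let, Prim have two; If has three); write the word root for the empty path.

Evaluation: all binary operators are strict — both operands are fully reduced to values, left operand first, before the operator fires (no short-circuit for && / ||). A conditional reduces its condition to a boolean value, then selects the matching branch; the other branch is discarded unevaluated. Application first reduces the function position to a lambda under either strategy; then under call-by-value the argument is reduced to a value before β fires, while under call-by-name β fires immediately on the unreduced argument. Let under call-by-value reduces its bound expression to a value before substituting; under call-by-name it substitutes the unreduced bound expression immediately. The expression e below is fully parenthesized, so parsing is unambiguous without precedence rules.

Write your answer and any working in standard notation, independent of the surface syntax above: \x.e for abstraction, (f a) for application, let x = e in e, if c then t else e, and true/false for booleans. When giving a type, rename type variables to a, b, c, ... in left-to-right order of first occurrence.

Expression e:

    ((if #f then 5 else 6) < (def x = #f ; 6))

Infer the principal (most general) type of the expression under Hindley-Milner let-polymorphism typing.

Answer: Bool

Working:
  unify Bool ~ Bool
  unify Int ~ Int
  unify Int ~ Int
let x : Bool
  unify Int ~ Int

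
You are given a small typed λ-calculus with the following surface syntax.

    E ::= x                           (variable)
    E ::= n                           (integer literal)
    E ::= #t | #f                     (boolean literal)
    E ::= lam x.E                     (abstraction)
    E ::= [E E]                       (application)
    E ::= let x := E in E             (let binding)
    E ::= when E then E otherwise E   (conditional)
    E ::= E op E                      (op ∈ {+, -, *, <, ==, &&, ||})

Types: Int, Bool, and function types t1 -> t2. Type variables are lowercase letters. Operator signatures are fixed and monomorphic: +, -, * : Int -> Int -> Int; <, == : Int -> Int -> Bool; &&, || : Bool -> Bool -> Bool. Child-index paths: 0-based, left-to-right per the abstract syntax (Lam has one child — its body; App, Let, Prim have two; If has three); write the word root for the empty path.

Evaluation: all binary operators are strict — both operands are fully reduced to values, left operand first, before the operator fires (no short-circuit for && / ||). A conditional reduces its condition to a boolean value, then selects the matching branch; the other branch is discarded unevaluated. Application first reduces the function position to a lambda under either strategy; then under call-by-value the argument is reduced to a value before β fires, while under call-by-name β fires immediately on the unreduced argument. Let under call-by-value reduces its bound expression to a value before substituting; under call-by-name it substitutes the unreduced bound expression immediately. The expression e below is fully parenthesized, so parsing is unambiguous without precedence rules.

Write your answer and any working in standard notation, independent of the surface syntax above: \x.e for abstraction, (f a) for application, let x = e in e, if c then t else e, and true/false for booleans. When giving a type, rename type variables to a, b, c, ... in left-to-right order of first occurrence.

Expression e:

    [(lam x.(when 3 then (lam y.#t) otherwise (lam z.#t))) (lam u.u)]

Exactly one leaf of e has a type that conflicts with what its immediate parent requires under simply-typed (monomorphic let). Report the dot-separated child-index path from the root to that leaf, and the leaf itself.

Answer: 0.0.0 : 3

Working:
  unify Int ~ Bool
  FAIL: mismatch Int ~ Bool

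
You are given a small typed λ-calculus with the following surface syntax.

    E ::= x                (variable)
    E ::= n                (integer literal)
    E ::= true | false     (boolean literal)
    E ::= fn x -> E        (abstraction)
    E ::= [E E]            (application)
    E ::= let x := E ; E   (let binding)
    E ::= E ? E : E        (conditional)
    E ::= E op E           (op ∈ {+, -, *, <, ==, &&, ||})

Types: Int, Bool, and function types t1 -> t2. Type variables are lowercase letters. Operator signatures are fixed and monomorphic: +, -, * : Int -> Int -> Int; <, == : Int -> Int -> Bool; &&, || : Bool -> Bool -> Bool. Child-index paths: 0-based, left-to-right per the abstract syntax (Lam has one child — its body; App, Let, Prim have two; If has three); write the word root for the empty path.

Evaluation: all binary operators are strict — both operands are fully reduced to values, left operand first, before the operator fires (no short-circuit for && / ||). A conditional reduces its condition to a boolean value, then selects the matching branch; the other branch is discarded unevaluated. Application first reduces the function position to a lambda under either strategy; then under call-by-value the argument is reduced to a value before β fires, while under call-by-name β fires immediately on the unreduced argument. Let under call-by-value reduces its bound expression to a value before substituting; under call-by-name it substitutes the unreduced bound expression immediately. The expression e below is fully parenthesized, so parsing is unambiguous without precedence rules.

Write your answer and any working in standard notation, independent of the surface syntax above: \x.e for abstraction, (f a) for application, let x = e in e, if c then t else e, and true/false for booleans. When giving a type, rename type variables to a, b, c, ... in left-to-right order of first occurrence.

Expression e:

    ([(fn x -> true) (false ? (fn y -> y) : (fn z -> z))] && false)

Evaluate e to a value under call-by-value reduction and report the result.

Answer: false

Trace:
step 0: (((\x.true) (if false then (\y.y) else (\z.z))) && false)
step 1: [if@0.1] (((\x.true) (\z.z)) && false)
step 2: [beta@0] (true && false)
step 3: [delta@root] false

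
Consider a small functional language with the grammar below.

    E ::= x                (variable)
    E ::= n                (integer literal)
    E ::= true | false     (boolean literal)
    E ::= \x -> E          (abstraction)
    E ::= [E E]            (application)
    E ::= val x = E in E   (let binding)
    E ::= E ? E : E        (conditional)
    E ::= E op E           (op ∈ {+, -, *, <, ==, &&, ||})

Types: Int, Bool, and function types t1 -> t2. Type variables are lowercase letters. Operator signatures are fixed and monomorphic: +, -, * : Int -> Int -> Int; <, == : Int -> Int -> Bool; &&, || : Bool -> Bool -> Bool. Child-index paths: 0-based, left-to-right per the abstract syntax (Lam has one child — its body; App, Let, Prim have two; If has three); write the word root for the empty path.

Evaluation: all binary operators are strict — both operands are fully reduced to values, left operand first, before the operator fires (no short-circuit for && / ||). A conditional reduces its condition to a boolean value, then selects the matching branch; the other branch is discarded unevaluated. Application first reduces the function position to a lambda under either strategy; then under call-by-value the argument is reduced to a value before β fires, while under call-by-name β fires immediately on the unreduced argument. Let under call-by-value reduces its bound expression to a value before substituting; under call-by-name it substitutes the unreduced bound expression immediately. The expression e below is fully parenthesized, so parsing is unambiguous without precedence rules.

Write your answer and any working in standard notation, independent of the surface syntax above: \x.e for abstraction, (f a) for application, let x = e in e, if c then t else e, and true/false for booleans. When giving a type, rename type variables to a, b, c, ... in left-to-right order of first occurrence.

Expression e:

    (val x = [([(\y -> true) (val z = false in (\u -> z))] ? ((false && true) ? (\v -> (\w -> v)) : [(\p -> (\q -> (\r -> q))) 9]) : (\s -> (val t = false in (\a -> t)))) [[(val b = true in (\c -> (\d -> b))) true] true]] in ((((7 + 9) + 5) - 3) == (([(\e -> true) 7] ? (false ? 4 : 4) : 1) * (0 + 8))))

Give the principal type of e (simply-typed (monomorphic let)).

Answer: Bool

Trace:
\y._ : a -> Bool
let z : Bool
z : Bool
\u._ : b -> Bool
  unify a -> Bool ~ (b -> Bool) -> c
  unify a ~ b -> Bool
  unify Bool ~ c
_ _ : Bool
  unify Bool ~ Bool
  unify Bool ~ Bool
  unify Bool ~ Bool
  unify Bool ~ Bool
v : d
\w._ : e -> d
\v._ : d -> e -> d
q : g
\r._ : h -> g
\q._ : g -> h -> g
\p._ : f -> g -> h -> g
  unify f -> g -> h -> g ~ Int -> i
  unify f ~ Int
  unify g -> h -> g ~ i
_ _ : g -> h -> g
  unify d -> e -> d ~ g -> h -> g
  unify d ~ g
  unify e -> g ~ h -> g
  unify e ~ h
  unify g ~ g
let t : Bool
t : Bool
\a._ : k -> Bool
\s._ : j -> k -> Bool
  unify g -> h -> g ~ j -> k -> Bool
  unify g ~ j
  unify h -> j ~ k -> Bool
  unify h ~ k
  unify j ~ Bool
let b : Bool
b : Bool
\d._ : m -> Bool
\c._ : l -> m -> Bool
  unify l -> m -> Bool ~ Bool -> n
  unify l ~ Bool
  unify m -> Bool ~ n
_ _ : m -> Bool
  unify m -> Bool ~ Bool -> o
  unify m ~ Bool
  unify Bool ~ o
_ _ : Bool
  unify Bool -> k -> Bool ~ Bool -> p
  unify Bool ~ Bool
  unify k -> Bool ~ p
_ _ : k -> Bool
let x : k -> Bool
  unify Int ~ Int
  unify Int ~ Int
  unify Int ~ Int
  unify Int ~ Int
  unify Int ~ Int
  unify Int ~ Int
  unify Int ~ Int
\e._ : q -> Bool
  unify q -> Bool ~ Int -> r
  unify q ~ Int
  unify Bool ~ r
_ _ : Bool
  unify Bool ~ Bool
  unify Bool ~ Bool
  unify Int ~ Int
  unify Int ~ Int
  unify Int ~ Int
  unify Int ~ Int
  unify Int ~ Int
  unify Int ~ Int
  unify Int ~ Int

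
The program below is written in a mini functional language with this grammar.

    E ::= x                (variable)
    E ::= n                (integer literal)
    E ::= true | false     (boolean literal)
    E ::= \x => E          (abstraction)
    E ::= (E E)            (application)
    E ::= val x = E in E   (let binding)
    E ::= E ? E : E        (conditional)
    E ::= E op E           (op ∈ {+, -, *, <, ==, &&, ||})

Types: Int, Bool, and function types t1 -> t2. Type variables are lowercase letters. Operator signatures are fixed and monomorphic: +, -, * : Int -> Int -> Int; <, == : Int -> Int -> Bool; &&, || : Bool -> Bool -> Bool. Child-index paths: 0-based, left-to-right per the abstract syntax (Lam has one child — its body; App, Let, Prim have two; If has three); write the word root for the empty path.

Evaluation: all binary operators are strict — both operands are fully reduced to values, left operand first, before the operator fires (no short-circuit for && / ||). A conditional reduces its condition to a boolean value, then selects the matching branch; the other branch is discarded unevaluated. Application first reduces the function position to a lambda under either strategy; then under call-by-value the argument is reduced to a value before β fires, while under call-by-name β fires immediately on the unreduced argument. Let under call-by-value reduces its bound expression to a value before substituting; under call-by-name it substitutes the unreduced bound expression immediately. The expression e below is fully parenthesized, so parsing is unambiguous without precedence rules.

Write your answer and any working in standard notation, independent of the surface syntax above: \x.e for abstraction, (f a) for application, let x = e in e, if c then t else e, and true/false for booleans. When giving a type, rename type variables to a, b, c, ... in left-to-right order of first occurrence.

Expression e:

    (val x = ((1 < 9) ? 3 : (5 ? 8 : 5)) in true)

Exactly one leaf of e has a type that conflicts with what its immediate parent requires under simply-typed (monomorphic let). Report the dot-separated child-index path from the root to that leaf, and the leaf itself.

Answer: 0.2.0 : 5

Trace:
  unify Int ~ Int
  unify Int ~ Int
  unify Bool ~ Bool
  unify Int ~ Bool
  FAIL: mismatch Int ~ Bool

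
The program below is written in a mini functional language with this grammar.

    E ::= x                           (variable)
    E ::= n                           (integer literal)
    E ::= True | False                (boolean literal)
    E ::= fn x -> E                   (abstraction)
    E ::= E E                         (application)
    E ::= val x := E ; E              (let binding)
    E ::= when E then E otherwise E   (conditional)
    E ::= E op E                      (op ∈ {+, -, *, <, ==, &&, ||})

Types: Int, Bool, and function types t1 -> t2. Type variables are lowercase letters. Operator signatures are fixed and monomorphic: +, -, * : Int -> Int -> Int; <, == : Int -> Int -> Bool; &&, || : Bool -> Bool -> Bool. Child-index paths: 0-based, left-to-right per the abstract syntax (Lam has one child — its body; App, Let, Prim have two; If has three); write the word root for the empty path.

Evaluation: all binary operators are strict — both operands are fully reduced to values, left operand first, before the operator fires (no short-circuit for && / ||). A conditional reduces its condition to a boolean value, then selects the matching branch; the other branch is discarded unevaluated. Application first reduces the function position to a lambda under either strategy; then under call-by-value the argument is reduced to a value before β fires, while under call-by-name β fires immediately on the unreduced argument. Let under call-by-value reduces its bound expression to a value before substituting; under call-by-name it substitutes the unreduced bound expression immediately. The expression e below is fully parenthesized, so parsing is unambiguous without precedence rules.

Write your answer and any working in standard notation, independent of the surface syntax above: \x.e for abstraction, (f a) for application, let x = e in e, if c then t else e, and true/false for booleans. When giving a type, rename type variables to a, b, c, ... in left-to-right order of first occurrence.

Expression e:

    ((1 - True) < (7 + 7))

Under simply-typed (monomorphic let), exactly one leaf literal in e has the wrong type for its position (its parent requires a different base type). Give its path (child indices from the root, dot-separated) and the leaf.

Answer: 0.1 : true

Derivation:
  unify Int ~ Int
  unify Bool ~ Int
  FAIL: mismatch Bool ~ Int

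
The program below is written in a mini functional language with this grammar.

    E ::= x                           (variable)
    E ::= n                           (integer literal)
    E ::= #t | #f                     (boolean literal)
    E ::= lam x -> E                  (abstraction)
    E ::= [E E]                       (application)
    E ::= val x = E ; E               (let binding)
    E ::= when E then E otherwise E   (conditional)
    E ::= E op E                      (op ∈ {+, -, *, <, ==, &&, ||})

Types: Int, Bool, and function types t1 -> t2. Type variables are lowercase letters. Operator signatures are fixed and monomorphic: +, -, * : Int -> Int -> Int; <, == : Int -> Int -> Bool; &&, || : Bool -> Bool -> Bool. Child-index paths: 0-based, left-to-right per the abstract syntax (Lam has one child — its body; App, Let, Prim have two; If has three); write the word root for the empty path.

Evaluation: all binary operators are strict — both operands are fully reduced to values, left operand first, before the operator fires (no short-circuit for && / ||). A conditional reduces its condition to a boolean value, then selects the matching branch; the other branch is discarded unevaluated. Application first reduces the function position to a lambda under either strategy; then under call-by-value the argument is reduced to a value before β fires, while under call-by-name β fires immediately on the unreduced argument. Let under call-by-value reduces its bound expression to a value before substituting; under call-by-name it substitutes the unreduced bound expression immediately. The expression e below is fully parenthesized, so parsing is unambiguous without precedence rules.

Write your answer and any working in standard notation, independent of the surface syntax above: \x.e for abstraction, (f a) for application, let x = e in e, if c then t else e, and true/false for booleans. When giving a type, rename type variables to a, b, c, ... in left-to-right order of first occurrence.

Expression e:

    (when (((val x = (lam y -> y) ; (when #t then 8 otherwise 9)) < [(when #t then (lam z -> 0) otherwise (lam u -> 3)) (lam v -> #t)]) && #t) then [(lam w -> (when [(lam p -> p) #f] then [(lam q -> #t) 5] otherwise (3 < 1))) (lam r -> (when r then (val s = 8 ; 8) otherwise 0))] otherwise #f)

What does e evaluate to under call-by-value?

Working:
step 0: (if (((let x = (\y.y) in (if true then 8 else 9)) < ((if true then (\z.0) else (\u.3)) (\v.true))) && true) then ((\w.(if ((\p.p) false) then ((\q.true) 5) else (3 < 1))) (\r.(if r then (let s = 8 in 8) else 0))) else false)
step 1: [let@0.0.0] (if (((if true then 8 else 9) < ((if true then (\z.0) else (\u.3)) (\v.true))) && true) then ((\w.(if ((\p.p) false) then ((\q.true) 5) else (3 < 1))) (\r.(if r then (let s = 8 in 8) else 0))) else false)
step 2: [if@0.0.0] (if ((8 < ((if true then (\z.0) else (\u.3)) (\v.true))) && true) then ((\w.(if ((\p.p) false) then ((\q.true) 5) else (3 < 1))) (\r.(if r then (let s = 8 in 8) else 0))) else false)
step 3: [if@0.0.1.0] (if ((8 < ((\z.0) (\v.true))) && true) then ((\w.(if ((\p.p) false) then ((\q.true) 5) else (3 < 1))) (\r.(if r then (let s = 8 in 8) else 0))) else false)
step 4: [beta@0.0.1] (if ((8 < 0) && true) then ((\w.(if ((\p.p) false) then ((\q.true) 5) else (3 < 1))) (\r.(if r then (let s = 8 in 8) else 0))) else false)
step 5: [delta@0.0] (if (false && true) then ((\w.(if ((\p.p) false) then ((\q.true) 5) else (3 < 1))) (\r.(if r then (let s = 8 in 8) else 0))) else false)
step 6: [delta@0] (if false then ((\w.(if ((\p.p) false) then ((\q.true) 5) else (3 < 1))) (\r.(if r then (let s = 8 in 8) else 0))) else false)
step 7: [if@root] false

Answer: false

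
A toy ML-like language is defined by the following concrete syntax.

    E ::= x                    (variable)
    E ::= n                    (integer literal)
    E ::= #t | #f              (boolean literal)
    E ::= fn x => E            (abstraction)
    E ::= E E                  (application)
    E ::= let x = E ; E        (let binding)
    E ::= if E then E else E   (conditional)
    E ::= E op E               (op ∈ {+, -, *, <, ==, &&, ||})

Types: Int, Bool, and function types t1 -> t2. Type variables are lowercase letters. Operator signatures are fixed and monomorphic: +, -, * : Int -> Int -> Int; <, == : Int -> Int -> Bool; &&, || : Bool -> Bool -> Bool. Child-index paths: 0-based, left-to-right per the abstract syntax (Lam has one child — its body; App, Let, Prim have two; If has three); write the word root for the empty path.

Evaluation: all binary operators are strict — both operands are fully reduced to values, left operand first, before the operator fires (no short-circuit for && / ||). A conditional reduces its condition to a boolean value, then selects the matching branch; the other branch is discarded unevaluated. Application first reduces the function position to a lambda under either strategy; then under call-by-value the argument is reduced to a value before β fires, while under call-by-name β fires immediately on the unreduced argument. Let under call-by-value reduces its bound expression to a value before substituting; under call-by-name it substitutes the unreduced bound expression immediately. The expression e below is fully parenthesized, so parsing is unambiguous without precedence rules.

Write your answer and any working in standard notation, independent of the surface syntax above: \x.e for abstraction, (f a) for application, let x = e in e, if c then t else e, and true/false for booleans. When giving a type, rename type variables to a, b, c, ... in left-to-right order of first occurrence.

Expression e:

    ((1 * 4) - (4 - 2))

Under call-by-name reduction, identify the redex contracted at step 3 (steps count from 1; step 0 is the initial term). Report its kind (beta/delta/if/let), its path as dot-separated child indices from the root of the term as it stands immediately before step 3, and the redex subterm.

Answer: delta at root : (4 - 2)

Trace:
step 0: ((1 * 4) - (4 - 2))
step 1: [delta@0] (4 - (4 - 2))
step 2: [delta@1] (4 - 2)
step 3: [delta@root] 2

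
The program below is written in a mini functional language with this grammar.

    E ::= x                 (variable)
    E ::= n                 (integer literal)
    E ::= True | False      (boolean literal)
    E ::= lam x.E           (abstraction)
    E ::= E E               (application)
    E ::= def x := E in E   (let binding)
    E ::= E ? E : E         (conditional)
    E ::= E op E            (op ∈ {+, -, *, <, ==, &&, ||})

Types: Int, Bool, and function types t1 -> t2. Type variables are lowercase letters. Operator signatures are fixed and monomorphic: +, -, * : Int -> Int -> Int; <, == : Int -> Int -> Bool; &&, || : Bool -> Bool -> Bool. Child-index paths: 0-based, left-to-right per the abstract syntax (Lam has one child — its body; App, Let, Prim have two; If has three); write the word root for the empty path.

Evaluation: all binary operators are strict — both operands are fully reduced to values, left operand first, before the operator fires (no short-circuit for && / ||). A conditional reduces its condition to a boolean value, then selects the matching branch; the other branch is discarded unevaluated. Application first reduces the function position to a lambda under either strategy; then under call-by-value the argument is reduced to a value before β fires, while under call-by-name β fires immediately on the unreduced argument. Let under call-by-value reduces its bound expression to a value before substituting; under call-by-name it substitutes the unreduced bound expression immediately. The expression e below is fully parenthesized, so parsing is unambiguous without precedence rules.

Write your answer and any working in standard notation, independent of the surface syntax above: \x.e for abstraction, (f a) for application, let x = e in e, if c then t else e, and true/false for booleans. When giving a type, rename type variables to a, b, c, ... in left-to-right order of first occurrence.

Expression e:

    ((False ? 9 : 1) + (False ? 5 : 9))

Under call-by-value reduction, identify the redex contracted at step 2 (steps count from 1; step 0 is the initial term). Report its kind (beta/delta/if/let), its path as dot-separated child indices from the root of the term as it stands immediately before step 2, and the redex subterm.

Answer: if at 1 : (if false then 5 else 9)

Working:
step 0: ((if false then 9 else 1) + (if false then 5 else 9))
step 1: [if@0] (1 + (if false then 5 else 9))
step 2: [if@1] (1 + 9)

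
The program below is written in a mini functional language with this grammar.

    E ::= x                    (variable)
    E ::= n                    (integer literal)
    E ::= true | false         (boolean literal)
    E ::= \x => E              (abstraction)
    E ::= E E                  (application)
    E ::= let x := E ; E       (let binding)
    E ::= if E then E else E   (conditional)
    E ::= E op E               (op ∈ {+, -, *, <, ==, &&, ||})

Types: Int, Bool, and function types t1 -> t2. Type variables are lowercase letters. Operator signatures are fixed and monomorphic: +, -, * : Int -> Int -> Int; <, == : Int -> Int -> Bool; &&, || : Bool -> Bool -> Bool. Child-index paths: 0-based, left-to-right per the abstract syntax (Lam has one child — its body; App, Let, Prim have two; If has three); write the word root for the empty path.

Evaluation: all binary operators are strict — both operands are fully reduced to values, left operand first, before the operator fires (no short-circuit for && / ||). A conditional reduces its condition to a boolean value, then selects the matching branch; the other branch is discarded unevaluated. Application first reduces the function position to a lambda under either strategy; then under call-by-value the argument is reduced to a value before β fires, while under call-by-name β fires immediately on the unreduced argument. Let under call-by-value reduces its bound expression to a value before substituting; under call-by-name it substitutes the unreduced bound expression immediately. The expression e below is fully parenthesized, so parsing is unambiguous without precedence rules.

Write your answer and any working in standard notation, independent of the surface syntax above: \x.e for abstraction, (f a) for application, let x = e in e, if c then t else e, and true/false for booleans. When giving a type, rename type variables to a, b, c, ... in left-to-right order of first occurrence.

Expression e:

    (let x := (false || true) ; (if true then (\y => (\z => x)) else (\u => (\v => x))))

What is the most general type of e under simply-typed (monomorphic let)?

Answer: a -> b -> Bool

Trace:
  unify Bool ~ Bool
  unify Bool ~ Bool
let x : Bool
  unify Bool ~ Bool
x : Bool
\z._ : b -> Bool
\y._ : a -> b -> Bool
x : Bool
\v._ : d -> Bool
\u._ : c -> d -> Bool
  unify a -> b -> Bool ~ c -> d -> Bool
  unify a ~ c
  unify b -> Bool ~ d -> Bool
  unify b ~ d
  unify Bool ~ Bool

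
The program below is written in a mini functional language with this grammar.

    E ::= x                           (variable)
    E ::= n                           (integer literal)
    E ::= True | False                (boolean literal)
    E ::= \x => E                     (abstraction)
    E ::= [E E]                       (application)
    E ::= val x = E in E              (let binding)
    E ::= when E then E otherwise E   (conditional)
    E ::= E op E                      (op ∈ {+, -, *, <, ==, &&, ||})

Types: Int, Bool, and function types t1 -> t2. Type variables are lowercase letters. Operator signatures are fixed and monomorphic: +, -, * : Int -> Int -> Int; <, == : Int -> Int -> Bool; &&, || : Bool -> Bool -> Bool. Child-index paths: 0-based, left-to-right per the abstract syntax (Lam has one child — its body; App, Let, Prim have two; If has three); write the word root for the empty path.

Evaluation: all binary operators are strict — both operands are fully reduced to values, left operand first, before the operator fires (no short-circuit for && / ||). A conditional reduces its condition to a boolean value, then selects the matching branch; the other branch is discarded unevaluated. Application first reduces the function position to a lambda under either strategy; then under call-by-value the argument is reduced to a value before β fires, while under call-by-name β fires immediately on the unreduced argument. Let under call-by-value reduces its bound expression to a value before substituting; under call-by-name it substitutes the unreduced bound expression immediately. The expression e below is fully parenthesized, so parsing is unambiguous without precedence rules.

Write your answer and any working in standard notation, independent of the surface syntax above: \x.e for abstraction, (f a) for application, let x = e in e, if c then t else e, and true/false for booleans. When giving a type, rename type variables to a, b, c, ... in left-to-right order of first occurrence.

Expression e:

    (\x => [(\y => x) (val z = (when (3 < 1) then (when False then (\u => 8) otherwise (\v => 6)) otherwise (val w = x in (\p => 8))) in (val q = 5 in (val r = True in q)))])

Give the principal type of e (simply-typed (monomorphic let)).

Derivation:
x : a
\y._ : b -> a
  unify Int ~ Int
  unify Int ~ Int
  unify Bool ~ Bool
  unify Bool ~ Bool
\u._ : c -> Int
\v._ : d -> Int
  unify c -> Int ~ d -> Int
  unify c ~ d
  unify Int ~ Int
x : a
let w : a
\p._ : e -> Int
  unify d -> Int ~ e -> Int
  unify d ~ e
  unify Int ~ Int
let z : e -> Int
let q : Int
let r : Bool
q : Int
  unify b -> a ~ Int -> f
  unify b ~ Int
  unify a ~ f
_ _ : f
\x._ : f -> f

Answer: a -> a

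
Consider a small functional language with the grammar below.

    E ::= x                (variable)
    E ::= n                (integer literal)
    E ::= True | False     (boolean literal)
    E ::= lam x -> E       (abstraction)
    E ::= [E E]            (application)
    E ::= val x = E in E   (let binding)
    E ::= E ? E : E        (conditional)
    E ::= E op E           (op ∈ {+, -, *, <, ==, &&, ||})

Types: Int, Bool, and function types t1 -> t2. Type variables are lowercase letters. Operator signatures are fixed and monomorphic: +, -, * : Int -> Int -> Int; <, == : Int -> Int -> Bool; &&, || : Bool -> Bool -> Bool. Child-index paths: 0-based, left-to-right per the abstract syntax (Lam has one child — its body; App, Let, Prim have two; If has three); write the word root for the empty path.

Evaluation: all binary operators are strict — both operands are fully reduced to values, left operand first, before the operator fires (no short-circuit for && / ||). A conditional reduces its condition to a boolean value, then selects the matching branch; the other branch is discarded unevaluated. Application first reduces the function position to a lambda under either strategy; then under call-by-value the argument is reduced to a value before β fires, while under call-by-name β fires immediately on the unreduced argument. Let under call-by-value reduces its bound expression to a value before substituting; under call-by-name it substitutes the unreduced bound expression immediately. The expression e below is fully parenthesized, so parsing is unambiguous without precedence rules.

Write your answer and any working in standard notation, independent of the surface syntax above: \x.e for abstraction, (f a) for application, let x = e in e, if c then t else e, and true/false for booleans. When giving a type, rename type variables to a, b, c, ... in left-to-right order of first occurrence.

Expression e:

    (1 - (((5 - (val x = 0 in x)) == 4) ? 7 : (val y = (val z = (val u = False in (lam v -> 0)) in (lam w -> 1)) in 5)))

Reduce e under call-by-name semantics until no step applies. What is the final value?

Answer: -4

Derivation:
step 0: (1 - (if ((5 - (let x = 0 in x)) == 4) then 7 else (let y = (let z = (let u = false in (\v.0)) in (\w.1)) in 5)))
step 1: [let@1.0.0.1] (1 - (if ((5 - 0) == 4) then 7 else (let y = (let z = (let u = false in (\v.0)) in (\w.1)) in 5)))
step 2: [delta@1.0.0] (1 - (if (5 == 4) then 7 else (let y = (let z = (let u = false in (\v.0)) in (\w.1)) in 5)))
step 3: [delta@1.0] (1 - (if false then 7 else (let y = (let z = (let u = false in (\v.0)) in (\w.1)) in 5)))
step 4: [if@1] (1 - (let y = (let z = (let u = false in (\v.0)) in (\w.1)) in 5))
step 5: [let@1] (1 - 5)
step 6: [delta@root] -4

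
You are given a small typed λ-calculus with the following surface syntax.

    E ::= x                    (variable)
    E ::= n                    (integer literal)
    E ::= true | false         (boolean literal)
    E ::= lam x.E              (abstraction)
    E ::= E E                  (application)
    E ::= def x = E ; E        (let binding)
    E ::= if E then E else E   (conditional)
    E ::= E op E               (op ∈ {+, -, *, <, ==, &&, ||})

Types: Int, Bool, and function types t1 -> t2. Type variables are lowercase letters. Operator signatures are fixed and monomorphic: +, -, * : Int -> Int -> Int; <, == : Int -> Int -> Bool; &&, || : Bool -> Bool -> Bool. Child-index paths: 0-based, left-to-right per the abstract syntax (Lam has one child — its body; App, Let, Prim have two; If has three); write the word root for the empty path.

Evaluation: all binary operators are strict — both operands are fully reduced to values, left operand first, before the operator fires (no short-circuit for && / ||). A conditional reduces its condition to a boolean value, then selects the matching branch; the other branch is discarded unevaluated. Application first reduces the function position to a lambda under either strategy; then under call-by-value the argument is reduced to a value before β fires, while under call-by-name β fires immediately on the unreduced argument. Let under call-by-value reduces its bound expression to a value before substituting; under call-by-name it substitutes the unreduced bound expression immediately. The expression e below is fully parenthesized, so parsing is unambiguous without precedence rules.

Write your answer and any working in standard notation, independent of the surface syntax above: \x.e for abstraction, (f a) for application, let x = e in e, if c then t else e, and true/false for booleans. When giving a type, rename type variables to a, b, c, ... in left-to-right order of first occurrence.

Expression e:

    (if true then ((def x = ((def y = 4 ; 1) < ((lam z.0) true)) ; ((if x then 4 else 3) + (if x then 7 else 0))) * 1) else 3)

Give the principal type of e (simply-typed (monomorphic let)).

Answer: Int

Trace:
  unify Bool ~ Bool
let y : Int
  unify Int ~ Int
\z._ : a -> Int
  unify a -> Int ~ Bool -> b
  unify a ~ Bool
  unify Int ~ b
_ _ : Int
  unify Int ~ Int
let x : Bool
x : Bool
  unify Bool ~ Bool
  unify Int ~ Int
  unify Int ~ Int
x : Bool
  unify Bool ~ Bool
  unify Int ~ Int
  unify Int ~ Int
  unify Int ~ Int
  unify Int ~ Int
  unify Int ~ Int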